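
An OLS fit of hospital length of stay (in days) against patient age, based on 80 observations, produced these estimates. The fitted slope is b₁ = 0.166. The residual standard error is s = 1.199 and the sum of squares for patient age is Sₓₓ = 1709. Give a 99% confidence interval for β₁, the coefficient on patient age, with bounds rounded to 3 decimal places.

SE(b₁) = s/√Sₓₓ = 1.199/√1709 = 0.0290033.
df = n − 2 = 78.
t* = t_{0.005, 78} = 2.64034.
Margin = t* × SE = 2.64034 × 0.0290033 = 0.07658.
CI: 0.166 ± 0.07658 → (0.089, 0.243).
With 99% confidence, each one-unit increase in patient age is associated with a change of between 0.089 and 0.243 days in hospital length of stay.

(0.089, 0.243)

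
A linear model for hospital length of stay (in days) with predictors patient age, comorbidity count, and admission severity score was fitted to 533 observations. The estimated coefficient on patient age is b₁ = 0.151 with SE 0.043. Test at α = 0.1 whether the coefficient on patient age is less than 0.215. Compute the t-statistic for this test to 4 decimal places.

H₀: β₁ = 0.215 vs H₁: β₁ < 0.215.
t = (b₁ − β₁⁰)/SE = (0.151 − 0.215) / 0.043 = -1.4884.
df = n − k − 1 = 533 − 3 − 1 = 529.
One-sided p ≈ 0.0686, which is < 0.1, so reject H₀.
There is evidence that the true slope on patient age is below 0.215 days per unit, holding the other predictors fixed.

t = -1.4884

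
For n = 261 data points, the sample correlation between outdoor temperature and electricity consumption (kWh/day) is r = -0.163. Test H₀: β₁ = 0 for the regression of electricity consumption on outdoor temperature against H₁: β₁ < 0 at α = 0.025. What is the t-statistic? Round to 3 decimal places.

t = -2.659

t = r·√(n − 2)/√(1 − r²) = -0.163·√259/√0.973431 = -2.659.
df = n − 2 = 259.
One-sided p ≈ 0.0042, which is < 0.025, so reject H₀.
There is evidence of a linear association between outdoor temperature and electricity consumption.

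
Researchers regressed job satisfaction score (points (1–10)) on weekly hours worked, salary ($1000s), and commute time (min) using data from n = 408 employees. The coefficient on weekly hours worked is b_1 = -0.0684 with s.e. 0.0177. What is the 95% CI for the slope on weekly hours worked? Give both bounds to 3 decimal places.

df = n − k − 1 = 408 − 3 − 1 = 404.
t* = t_{0.025, 404} = 1.965853.
Margin = t* × SE = 1.965853 × 0.0177 = 0.03480.
CI: -0.0684 ± 0.03480 → (-0.103, -0.034).
With 95% confidence, each one-unit increase in weekly hours worked is associated with a change of between -0.103 and -0.034 points (1–10) in job satisfaction score, holding the other predictors fixed.

(-0.103, -0.034)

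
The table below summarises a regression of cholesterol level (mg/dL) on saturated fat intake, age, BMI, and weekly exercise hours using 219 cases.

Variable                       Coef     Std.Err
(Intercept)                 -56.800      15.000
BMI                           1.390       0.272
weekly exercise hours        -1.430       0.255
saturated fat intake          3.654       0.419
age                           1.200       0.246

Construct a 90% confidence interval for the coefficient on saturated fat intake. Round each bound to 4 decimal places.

(2.9618, 4.3462)

Read off: b = 3.654, SE = 0.419 for saturated fat intake.
df = n − k − 1 = 219 − 4 − 1 = 214.
t* = t_{0.05, 214} = 1.652005.
Margin = t* × SE = 1.652005 × 0.419 = 0.692190.
CI: 3.654 ± 0.692190 → (2.9618, 4.3462).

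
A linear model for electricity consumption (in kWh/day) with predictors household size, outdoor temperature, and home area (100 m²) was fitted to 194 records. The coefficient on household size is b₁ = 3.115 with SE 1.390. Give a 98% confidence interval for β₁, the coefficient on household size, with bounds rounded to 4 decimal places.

df = n − k − 1 = 194 − 3 − 1 = 190.
t* = t_{0.01, 190} = 2.346134.
Margin = t* × SE = 2.346134 × 1.390 = 3.261126.
CI: 3.115 ± 3.261126 → (-0.1461, 6.3761).
With 98% confidence, each one-unit increase in household size is associated with a change of between -0.1461 and 6.3761 kWh/day in electricity consumption, holding the other predictors fixed.

(-0.1461, 6.3761)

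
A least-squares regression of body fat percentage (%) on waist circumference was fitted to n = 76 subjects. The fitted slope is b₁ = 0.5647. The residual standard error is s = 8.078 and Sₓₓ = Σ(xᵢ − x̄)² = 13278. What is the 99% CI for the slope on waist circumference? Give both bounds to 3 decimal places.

(0.379, 0.750)

SE(b₁) = s/√Sₓₓ = 8.078/√13278 = 0.0701031.
df = n − 2 = 74.
t* = t_{0.005, 74} = 2.643913.
Margin = t* × SE = 2.643913 × 0.0701031 = 0.18535.
CI: 0.5647 ± 0.18535 → (0.379, 0.750).
With 99% confidence, each one-unit increase in waist circumference is associated with a change of between 0.379 and 0.750 % in body fat percentage.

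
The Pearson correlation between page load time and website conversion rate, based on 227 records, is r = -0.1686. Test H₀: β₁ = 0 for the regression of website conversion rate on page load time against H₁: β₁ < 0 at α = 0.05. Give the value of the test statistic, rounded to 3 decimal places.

t = -2.566

t = r·√(n − 2)/√(1 − r²) = -0.1686·√225/√0.971574 = -2.566.
df = n − 2 = 225.
One-sided p ≈ 0.0055, which is < 0.05, so reject H₀.
There is evidence of a linear association between page load time and website conversion rate.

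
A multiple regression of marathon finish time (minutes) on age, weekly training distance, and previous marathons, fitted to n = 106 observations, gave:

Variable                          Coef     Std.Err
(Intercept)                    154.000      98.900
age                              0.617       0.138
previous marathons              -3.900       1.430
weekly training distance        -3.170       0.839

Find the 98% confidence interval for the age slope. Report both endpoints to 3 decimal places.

(0.291, 0.943)

Read off: b = 0.617, SE = 0.138 for age.
df = n − k − 1 = 106 − 3 − 1 = 102.
t* = t_{0.01, 102} = 2.363464.
Margin = t* × SE = 2.363464 × 0.138 = 0.32616.
CI: 0.617 ± 0.32616 → (0.291, 0.943).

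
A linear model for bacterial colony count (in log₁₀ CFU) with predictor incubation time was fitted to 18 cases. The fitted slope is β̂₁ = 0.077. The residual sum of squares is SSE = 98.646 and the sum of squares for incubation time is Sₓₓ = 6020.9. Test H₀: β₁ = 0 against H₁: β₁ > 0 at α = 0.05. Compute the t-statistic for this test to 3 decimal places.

MSE = SSE/(n − 2) = 98.646/16 = 6.16538.
SE(β̂₁) = √(MSE/Sₓₓ) = √(6.16538/6020.9) = 0.0319999.
t = 0.077 / 0.0319999 = 2.406.
df = n − 2 = 16.
One-sided p ≈ 0.0143, which is < 0.05, so reject H₀.
There is evidence that the true slope on incubation time is positive.

t = 2.406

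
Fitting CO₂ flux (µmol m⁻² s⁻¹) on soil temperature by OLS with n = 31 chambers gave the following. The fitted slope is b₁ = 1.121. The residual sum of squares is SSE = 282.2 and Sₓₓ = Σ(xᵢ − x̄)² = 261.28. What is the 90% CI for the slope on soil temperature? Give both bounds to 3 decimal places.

MSE = SSE/(n − 2) = 282.2/29 = 9.73103.
SE(b₁) = √(MSE/Sₓₓ) = √(9.73103/261.28) = 0.192986.
df = n − 2 = 29.
t* = t_{0.05, 29} = 1.699127.
Margin = t* × SE = 1.699127 × 0.192986 = 0.32791.
CI: 1.121 ± 0.32791 → (0.793, 1.449).
With 90% confidence, each one-unit increase in soil temperature is associated with a change of between 0.793 and 1.449 µmol m⁻² s⁻¹ in CO₂ flux.

(0.793, 1.449)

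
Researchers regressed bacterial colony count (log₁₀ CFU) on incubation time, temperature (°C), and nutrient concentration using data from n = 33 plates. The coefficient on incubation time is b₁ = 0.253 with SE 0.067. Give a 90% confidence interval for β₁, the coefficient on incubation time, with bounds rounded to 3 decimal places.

df = n − k − 1 = 33 − 3 − 1 = 29.
t* = t_{0.05, 29} = 1.699127.
Margin = t* × SE = 1.699127 × 0.067 = 0.11384.
CI: 0.253 ± 0.11384 → (0.139, 0.367).
With 90% confidence, each one-unit increase in incubation time is associated with a change of between 0.139 and 0.367 log₁₀ CFU in bacterial colony count, holding the other predictors fixed.

(0.139, 0.367)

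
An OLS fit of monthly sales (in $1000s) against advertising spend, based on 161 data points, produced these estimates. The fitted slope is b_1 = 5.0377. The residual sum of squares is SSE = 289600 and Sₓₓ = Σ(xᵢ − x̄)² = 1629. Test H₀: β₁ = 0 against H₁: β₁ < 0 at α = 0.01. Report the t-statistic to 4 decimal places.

MSE = SSE/(n − 2) = 289600/159 = 1821.38.
SE(b_1) = √(MSE/Sₓₓ) = √(1821.38/1629) = 1.0574.
t = 5.0377 / 1.0574 = 4.7642.
df = n − 2 = 159.
One-sided p ≈ 1.0000, which is ≥ 0.01, so fail to reject H₀.
The data do not give significant evidence that the true slope on advertising spend is negative.

t = 4.7642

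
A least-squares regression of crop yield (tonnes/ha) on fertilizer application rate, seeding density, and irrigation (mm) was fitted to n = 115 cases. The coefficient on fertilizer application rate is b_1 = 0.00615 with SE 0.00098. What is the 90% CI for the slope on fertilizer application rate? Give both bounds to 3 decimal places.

(0.005, 0.008)

df = n − k − 1 = 115 − 3 − 1 = 111.
t* = t_{0.05, 111} = 1.658697.
Margin = t* × SE = 1.658697 × 0.00098 = 0.00163.
CI: 0.00615 ± 0.00163 → (0.005, 0.008).
With 90% confidence, each one-unit increase in fertilizer application rate is associated with a change of between 0.005 and 0.008 tonnes/ha in crop yield, holding the other predictors fixed.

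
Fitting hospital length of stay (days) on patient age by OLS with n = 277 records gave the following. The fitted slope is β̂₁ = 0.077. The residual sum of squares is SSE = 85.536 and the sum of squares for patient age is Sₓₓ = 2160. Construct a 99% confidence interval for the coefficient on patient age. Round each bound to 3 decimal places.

MSE = SSE/(n − 2) = 85.536/275 = 0.31104.
SE(β̂₁) = √(MSE/Sₓₓ) = √(0.31104/2160) = 0.012.
df = n − 2 = 275.
t* = t_{0.005, 275} = 2.593825.
Margin = t* × SE = 2.593825 × 0.012 = 0.03113.
CI: 0.077 ± 0.03113 → (0.046, 0.108).
With 99% confidence, each one-unit increase in patient age is associated with a change of between 0.046 and 0.108 days in hospital length of stay.

(0.046, 0.108)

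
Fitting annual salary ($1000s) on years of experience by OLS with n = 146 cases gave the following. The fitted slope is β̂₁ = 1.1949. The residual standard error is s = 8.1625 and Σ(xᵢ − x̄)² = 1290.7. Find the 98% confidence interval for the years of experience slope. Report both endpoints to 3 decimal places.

SE(β̂₁) = s/√Sₓₓ = 8.1625/√1290.7 = 0.227201.
df = n − 2 = 144.
t* = t_{0.01, 144} = 2.352522.
Margin = t* × SE = 2.352522 × 0.227201 = 0.53450.
CI: 1.1949 ± 0.53450 → (0.660, 1.729).
With 98% confidence, each one-unit increase in years of experience is associated with a change of between 0.660 and 1.729 $1000s in annual salary.

(0.660, 1.729)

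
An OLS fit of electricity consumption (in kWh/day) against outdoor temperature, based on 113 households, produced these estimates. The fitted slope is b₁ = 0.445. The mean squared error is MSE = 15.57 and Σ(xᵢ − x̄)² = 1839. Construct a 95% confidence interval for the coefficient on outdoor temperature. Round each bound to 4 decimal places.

(0.2627, 0.6273)

SE(b₁) = √(MSE/Sₓₓ) = √(15.57/1839) = 0.0920139.
df = n − 2 = 111.
t* = t_{0.025, 111} = 1.981567.
Margin = t* × SE = 1.981567 × 0.0920139 = 0.182332.
CI: 0.445 ± 0.182332 → (0.2627, 0.6273).
With 95% confidence, each one-unit increase in outdoor temperature is associated with a change of between 0.2627 and 0.6273 kWh/day in electricity consumption.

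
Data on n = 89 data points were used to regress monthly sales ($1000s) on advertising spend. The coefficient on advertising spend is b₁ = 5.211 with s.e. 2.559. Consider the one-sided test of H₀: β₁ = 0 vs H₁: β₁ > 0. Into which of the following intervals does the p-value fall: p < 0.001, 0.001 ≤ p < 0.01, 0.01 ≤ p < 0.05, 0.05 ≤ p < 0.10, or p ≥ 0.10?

0.01 ≤ p < 0.05

t = 5.211 / 2.559 = 2.036.
df = n − 2 = 89 − 2 = 87.
One-sided p = P(T_{87} > t) ≈ 0.0224.
So 0.01 ≤ p < 0.05.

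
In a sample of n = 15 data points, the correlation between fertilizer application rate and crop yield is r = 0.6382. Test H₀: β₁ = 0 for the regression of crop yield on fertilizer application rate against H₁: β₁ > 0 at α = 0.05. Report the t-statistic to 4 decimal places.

t = 2.9889

t = r·√(n − 2)/√(1 − r²) = 0.6382·√13/√0.592701 = 2.9889.
df = n − 2 = 13.
One-sided p ≈ 0.0052, which is < 0.05, so reject H₀.
There is evidence of a linear association between fertilizer application rate and crop yield.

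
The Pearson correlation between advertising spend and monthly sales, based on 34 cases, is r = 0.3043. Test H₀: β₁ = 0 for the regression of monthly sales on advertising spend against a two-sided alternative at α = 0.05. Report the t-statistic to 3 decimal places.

t = 1.807

t = r·√(n − 2)/√(1 − r²) = 0.3043·√32/√0.907402 = 1.807.
df = n − 2 = 32.
Two-sided p ≈ 0.0802, which is ≥ 0.05, so fail to reject H₀.
The data do not give significant evidence of a linear association between advertising spend and monthly sales.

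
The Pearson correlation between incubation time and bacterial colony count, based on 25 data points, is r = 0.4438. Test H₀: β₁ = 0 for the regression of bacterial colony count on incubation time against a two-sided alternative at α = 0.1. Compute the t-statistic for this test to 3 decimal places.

t = r·√(n − 2)/√(1 − r²) = 0.4438·√23/√0.803042 = 2.375.
df = n − 2 = 23.
Two-sided p ≈ 0.0263, which is < 0.1, so reject H₀.
There is evidence of a linear association between incubation time and bacterial colony count.

t = 2.375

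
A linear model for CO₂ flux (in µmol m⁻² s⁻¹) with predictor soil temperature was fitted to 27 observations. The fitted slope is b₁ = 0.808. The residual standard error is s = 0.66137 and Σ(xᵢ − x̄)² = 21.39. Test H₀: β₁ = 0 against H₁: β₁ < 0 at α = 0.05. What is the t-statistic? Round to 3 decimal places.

t = 5.650

SE(b₁) = s/√Sₓₓ = 0.66137/√21.39 = 0.143001.
t = 0.808 / 0.143001 = 5.650.
df = n − 2 = 25.
One-sided p ≈ 1.0000, which is ≥ 0.05, so fail to reject H₀.
The data do not give significant evidence that the true slope on soil temperature is negative.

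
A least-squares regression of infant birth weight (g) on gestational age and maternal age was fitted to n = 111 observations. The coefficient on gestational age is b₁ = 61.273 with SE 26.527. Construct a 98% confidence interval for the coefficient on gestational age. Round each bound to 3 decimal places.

(-1.367, 123.913)

df = n − k − 1 = 111 − 2 − 1 = 108.
t* = t_{0.01, 108} = 2.361372.
Margin = t* × SE = 2.361372 × 26.527 = 62.64012.
CI: 61.273 ± 62.64012 → (-1.367, 123.913).
With 98% confidence, each one-unit increase in gestational age is associated with a change of between -1.367 and 123.913 g in infant birth weight, holding the other predictors fixed.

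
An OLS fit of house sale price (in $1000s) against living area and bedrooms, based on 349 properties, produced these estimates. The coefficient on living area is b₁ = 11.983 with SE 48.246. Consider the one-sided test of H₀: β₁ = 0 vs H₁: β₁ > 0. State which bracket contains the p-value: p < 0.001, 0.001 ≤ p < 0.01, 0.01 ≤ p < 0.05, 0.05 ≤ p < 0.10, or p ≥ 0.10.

p ≥ 0.10

t = 11.983 / 48.246 = 0.248.
df = n − k − 1 = 349 − 2 − 1 = 346.
One-sided p = P(T_{346} > t) ≈ 0.4020.
So p ≥ 0.10.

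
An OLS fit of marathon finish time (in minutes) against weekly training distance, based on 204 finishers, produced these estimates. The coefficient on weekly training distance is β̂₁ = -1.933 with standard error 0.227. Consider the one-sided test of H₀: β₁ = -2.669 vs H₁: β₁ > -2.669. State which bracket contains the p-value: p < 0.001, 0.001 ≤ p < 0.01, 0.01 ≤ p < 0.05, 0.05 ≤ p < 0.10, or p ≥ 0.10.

p < 0.001

t = (-1.933 − (-2.669)) / 0.227 = 3.242.
df = n − 2 = 204 − 2 = 202.
One-sided p = P(T_{202} > t) ≈ 0.0007.
So p < 0.001.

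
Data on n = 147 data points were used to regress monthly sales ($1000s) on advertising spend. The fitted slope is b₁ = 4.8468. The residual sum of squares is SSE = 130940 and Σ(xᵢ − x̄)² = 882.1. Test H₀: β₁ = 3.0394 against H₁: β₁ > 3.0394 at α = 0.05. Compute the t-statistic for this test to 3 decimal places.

MSE = SSE/(n − 2) = 130940/145 = 903.034.
SE(b₁) = √(MSE/Sₓₓ) = √(903.034/882.1) = 1.0118.
t = (4.8468 − 3.0394) / 1.0118 = 1.786.
df = n − 2 = 145.
One-sided p ≈ 0.0381, which is < 0.05, so reject H₀.
There is evidence that the true slope on advertising spend exceeds 3.0394 $1000s per unit.

t = 1.786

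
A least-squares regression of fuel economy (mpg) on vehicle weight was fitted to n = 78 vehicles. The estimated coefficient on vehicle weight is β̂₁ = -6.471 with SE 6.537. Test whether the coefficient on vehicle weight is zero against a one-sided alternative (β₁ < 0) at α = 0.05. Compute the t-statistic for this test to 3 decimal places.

t = -0.990

H₀: β₁ = 0 vs H₁: β₁ < 0.
t = (β̂₁ − β₁⁰)/SE = -6.471 / 6.537 = -0.990.
df = n − 2 = 78 − 2 = 76.
One-sided p ≈ 0.1627, which is ≥ 0.05, so fail to reject H₀.
The data do not give significant evidence that the true slope on vehicle weight is negative.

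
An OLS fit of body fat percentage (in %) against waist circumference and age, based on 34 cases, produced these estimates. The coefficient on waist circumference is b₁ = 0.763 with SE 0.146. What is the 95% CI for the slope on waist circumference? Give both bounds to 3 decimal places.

(0.465, 1.061)

df = n − k − 1 = 34 − 2 − 1 = 31.
t* = t_{0.025, 31} = 2.039513.
Margin = t* × SE = 2.039513 × 0.146 = 0.29777.
CI: 0.763 ± 0.29777 → (0.465, 1.061).
With 95% confidence, each one-unit increase in waist circumference is associated with a change of between 0.465 and 1.061 % in body fat percentage, holding the other predictors fixed.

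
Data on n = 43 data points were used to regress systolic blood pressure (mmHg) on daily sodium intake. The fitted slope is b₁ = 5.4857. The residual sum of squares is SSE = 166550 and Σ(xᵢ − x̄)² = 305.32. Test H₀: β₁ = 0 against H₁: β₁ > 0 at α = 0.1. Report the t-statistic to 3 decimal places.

MSE = SSE/(n − 2) = 166550/41 = 4062.2.
SE(b₁) = √(MSE/Sₓₓ) = √(4062.2/305.32) = 3.64756.
t = 5.4857 / 3.64756 = 1.504.
df = n − 2 = 41.
One-sided p ≈ 0.0701, which is < 0.1, so reject H₀.
There is evidence that the true slope on daily sodium intake is positive.

t = 1.504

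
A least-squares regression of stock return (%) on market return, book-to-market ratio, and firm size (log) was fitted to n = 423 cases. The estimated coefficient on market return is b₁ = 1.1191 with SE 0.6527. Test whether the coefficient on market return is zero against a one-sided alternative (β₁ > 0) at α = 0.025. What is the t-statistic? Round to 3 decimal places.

H₀: β₁ = 0 vs H₁: β₁ > 0.
t = (b₁ − β₁⁰)/SE = 1.1191 / 0.6527 = 1.715.
df = n − k − 1 = 423 − 3 − 1 = 419.
One-sided p ≈ 0.0436, which is ≥ 0.025, so fail to reject H₀.
The data do not give significant evidence that the true slope on market return is positive, holding the other predictors fixed.

t = 1.715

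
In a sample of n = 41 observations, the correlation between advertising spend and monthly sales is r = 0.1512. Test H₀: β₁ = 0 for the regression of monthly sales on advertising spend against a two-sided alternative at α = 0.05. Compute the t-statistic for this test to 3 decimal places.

t = r·√(n − 2)/√(1 − r²) = 0.1512·√39/√0.977139 = 0.955.
df = n − 2 = 39.
Two-sided p ≈ 0.3453, which is ≥ 0.05, so fail to reject H₀.
The data do not give significant evidence of a linear association between advertising spend and monthly sales.

t = 0.955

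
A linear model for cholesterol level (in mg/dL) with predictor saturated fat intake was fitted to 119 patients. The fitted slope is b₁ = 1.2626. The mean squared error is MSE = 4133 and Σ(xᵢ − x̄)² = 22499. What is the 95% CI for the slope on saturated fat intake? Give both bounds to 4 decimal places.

(0.4138, 2.1114)

SE(b₁) = √(MSE/Sₓₓ) = √(4133/22499) = 0.428599.
df = n − 2 = 117.
t* = t_{0.025, 117} = 1.980448.
Margin = t* × SE = 1.980448 × 0.428599 = 0.848818.
CI: 1.2626 ± 0.848818 → (0.4138, 2.1114).
With 95% confidence, each one-unit increase in saturated fat intake is associated with a change of between 0.4138 and 2.1114 mg/dL in cholesterol level.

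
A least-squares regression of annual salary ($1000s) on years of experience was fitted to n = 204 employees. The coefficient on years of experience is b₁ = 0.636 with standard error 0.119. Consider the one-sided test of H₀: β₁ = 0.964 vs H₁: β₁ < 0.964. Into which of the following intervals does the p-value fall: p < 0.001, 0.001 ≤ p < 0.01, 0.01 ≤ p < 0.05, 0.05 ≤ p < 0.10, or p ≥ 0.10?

t = (0.636 − 0.964) / 0.119 = -2.756.
df = n − 2 = 204 − 2 = 202.
One-sided p = P(T_{202} < t) ≈ 0.0032.
So 0.001 ≤ p < 0.01.

0.001 ≤ p < 0.01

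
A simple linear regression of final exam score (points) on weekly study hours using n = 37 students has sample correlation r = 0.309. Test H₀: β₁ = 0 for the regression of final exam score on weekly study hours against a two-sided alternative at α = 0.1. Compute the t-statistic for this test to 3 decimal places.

t = 1.922

t = r·√(n − 2)/√(1 − r²) = 0.309·√35/√0.904519 = 1.922.
df = n − 2 = 35.
Two-sided p ≈ 0.0628, which is < 0.1, so reject H₀.
There is evidence of a linear association between weekly study hours and final exam score.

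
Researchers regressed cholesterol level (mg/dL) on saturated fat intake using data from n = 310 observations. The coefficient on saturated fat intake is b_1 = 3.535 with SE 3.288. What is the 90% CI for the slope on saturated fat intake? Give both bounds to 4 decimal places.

(-1.8896, 8.9596)

df = n − 2 = 310 − 2 = 308.
t* = t_{0.05, 308} = 1.649816.
Margin = t* × SE = 1.649816 × 3.288 = 5.424595.
CI: 3.535 ± 5.424595 → (-1.8896, 8.9596).
With 90% confidence, each one-unit increase in saturated fat intake is associated with a change of between -1.8896 and 8.9596 mg/dL in cholesterol level.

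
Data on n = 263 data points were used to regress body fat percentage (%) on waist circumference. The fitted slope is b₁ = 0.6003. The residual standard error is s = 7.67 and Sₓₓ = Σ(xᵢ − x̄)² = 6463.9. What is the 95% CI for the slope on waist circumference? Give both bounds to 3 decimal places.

(0.412, 0.788)

SE(b₁) = s/√Sₓₓ = 7.67/√6463.9 = 0.0953999.
df = n − 2 = 261.
t* = t_{0.025, 261} = 1.969095.
Margin = t* × SE = 1.969095 × 0.0953999 = 0.18785.
CI: 0.6003 ± 0.18785 → (0.412, 0.788).
With 95% confidence, each one-unit increase in waist circumference is associated with a change of between 0.412 and 0.788 % in body fat percentage.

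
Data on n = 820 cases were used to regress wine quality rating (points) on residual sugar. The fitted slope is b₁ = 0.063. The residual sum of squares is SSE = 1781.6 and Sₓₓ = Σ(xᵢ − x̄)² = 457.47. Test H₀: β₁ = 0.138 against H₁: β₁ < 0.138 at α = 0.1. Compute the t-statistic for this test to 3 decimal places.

t = -1.087

MSE = SSE/(n − 2) = 1781.6/818 = 2.178.
SE(b₁) = √(MSE/Sₓₓ) = √(2.178/457.47) = 0.0689997.
t = (0.063 − 0.138) / 0.0689997 = -1.087.
df = n − 2 = 818.
One-sided p ≈ 0.1387, which is ≥ 0.1, so fail to reject H₀.
The data do not give significant evidence that the true slope on residual sugar is below 0.138 points per unit.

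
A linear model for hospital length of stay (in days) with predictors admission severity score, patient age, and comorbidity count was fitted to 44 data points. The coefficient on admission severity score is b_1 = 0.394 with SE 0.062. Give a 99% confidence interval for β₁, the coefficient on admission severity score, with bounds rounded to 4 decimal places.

df = n − k − 1 = 44 − 3 − 1 = 40.
t* = t_{0.005, 40} = 2.704459.
Margin = t* × SE = 2.704459 × 0.062 = 0.167676.
CI: 0.394 ± 0.167676 → (0.2263, 0.5617).
With 99% confidence, each one-unit increase in admission severity score is associated with a change of between 0.2263 and 0.5617 days in hospital length of stay, holding the other predictors fixed.

(0.2263, 0.5617)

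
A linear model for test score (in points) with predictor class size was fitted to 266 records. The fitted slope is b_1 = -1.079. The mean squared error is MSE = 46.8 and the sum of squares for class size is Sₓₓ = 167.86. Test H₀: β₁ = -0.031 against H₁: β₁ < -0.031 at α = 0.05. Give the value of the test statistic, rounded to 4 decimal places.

t = -1.9848

SE(b_1) = √(MSE/Sₓₓ) = √(46.8/167.86) = 0.528019.
t = (-1.079 − (-0.031)) / 0.528019 = -1.9848.
df = n − 2 = 264.
One-sided p ≈ 0.0241, which is < 0.05, so reject H₀.
There is evidence that the true slope on class size is below -0.031 points per unit.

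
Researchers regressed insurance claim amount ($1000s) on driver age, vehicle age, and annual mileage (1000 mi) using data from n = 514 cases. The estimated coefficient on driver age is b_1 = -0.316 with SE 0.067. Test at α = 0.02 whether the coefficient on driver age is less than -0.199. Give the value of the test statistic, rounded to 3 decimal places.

H₀: β₁ = -0.199 vs H₁: β₁ < -0.199.
t = (b_1 − β₁⁰)/SE = (-0.316 − (-0.199)) / 0.067 = -1.746.
df = n − k − 1 = 514 − 3 − 1 = 510.
One-sided p ≈ 0.0407, which is ≥ 0.02, so fail to reject H₀.
The data do not give significant evidence that the true slope on driver age is below -0.199 $1000s per unit, holding the other predictors fixed.

t = -1.746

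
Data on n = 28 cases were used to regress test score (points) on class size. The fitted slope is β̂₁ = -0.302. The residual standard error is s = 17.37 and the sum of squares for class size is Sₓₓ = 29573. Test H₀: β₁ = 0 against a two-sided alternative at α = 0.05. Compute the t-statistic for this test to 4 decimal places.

SE(β̂₁) = s/√Sₓₓ = 17.37/√29573 = 0.101007.
t = -0.302 / 0.101007 = -2.9899.
df = n − 2 = 26.
Two-sided p ≈ 0.0060, which is < 0.05, so reject H₀.
There is evidence that class size is associated with test score.

t = -2.9899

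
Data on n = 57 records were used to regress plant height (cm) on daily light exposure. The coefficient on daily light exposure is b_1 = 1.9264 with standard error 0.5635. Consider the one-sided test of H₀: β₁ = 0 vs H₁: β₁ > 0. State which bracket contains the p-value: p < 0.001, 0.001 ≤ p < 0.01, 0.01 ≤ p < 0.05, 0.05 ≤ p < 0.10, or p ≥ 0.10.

p < 0.001

t = 1.9264 / 0.5635 = 3.419.
df = n − 2 = 57 − 2 = 55.
One-sided p = P(T_{55} > t) ≈ 0.0006.
So p < 0.001.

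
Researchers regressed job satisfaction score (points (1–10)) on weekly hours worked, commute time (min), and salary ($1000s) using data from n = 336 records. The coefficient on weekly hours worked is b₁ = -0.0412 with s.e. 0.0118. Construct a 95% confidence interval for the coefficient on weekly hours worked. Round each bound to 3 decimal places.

df = n − k − 1 = 336 − 3 − 1 = 332.
t* = t_{0.025, 332} = 1.967135.
Margin = t* × SE = 1.967135 × 0.0118 = 0.02321.
CI: -0.0412 ± 0.02321 → (-0.064, -0.018).
With 95% confidence, each one-unit increase in weekly hours worked is associated with a change of between -0.064 and -0.018 points (1–10) in job satisfaction score, holding the other predictors fixed.

(-0.064, -0.018)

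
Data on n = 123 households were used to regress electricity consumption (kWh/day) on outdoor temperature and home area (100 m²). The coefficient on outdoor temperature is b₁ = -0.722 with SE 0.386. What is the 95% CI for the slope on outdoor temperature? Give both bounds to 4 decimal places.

(-1.4863, 0.0423)

df = n − k − 1 = 123 − 2 − 1 = 120.
t* = t_{0.025, 120} = 1.97993.
Margin = t* × SE = 1.97993 × 0.386 = 0.764253.
CI: -0.722 ± 0.764253 → (-1.4863, 0.0423).
With 95% confidence, each one-unit increase in outdoor temperature is associated with a change of between -1.4863 and 0.0423 kWh/day in electricity consumption, holding the other predictors fixed.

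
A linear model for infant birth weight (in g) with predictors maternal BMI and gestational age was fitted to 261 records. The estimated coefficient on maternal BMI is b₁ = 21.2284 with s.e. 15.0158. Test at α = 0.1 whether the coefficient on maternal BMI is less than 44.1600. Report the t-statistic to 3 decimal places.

H₀: β₁ = 44.1600 vs H₁: β₁ < 44.1600.
t = (b₁ − β₁⁰)/SE = (21.2284 − 44.1600) / 15.0158 = -1.527.
df = n − k − 1 = 261 − 2 − 1 = 258.
One-sided p ≈ 0.0640, which is < 0.1, so reject H₀.
There is evidence that the true slope on maternal BMI is below 44.1600 g per unit, holding the other predictors fixed.

t = -1.527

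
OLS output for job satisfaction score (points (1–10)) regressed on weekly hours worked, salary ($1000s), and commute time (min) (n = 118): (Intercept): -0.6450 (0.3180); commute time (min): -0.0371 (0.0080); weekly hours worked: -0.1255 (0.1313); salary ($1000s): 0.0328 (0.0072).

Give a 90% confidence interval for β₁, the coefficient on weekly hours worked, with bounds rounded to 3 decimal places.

(-0.343, 0.092)

Read off: b = -0.1255, SE = 0.1313 for weekly hours worked.
df = n − k − 1 = 118 − 3 − 1 = 114.
t* = t_{0.05, 114} = 1.65833.
Margin = t* × SE = 1.65833 × 0.1313 = 0.21774.
CI: -0.1255 ± 0.21774 → (-0.343, 0.092).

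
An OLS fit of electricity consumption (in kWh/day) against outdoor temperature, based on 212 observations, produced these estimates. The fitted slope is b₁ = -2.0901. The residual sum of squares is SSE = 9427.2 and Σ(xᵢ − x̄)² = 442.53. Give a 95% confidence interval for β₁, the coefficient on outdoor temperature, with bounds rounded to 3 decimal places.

MSE = SSE/(n − 2) = 9427.2/210 = 44.8914.
SE(b₁) = √(MSE/Sₓₓ) = √(44.8914/442.53) = 0.318501.
df = n − 2 = 210.
t* = t_{0.025, 210} = 1.971325.
Margin = t* × SE = 1.971325 × 0.318501 = 0.62787.
CI: -2.0901 ± 0.62787 → (-2.718, -1.462).
With 95% confidence, each one-unit increase in outdoor temperature is associated with a change of between -2.718 and -1.462 kWh/day in electricity consumption.

(-2.718, -1.462)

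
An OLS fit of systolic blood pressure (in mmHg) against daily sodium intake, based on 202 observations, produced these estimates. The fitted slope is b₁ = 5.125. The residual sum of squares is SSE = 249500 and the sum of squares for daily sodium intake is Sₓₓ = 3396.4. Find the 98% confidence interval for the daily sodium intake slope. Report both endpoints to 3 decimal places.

(3.704, 6.546)

MSE = SSE/(n − 2) = 249500/200 = 1247.5.
SE(b₁) = √(MSE/Sₓₓ) = √(1247.5/3396.4) = 0.606053.
df = n − 2 = 200.
t* = t_{0.01, 200} = 2.345137.
Margin = t* × SE = 2.345137 × 0.606053 = 1.42128.
CI: 5.125 ± 1.42128 → (3.704, 6.546).
With 98% confidence, each one-unit increase in daily sodium intake is associated with a change of between 3.704 and 6.546 mmHg in systolic blood pressure.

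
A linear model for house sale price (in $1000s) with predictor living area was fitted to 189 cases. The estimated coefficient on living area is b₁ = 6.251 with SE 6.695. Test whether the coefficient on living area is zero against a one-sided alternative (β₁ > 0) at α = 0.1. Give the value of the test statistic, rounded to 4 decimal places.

H₀: β₁ = 0 vs H₁: β₁ > 0.
t = (b₁ − β₁⁰)/SE = 6.251 / 6.695 = 0.9337.
df = n − 2 = 189 − 2 = 187.
One-sided p ≈ 0.1758, which is ≥ 0.1, so fail to reject H₀.
The data do not give significant evidence that the true slope on living area is positive.

t = 0.9337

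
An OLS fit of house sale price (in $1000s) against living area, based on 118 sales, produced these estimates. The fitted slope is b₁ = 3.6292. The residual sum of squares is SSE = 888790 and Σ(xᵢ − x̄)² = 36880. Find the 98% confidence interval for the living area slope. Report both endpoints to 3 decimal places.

(2.554, 4.704)

MSE = SSE/(n − 2) = 888790/116 = 7661.98.
SE(b₁) = √(MSE/Sₓₓ) = √(7661.98/36880) = 0.455801.
df = n − 2 = 116.
t* = t_{0.01, 116} = 2.358924.
Margin = t* × SE = 2.358924 × 0.455801 = 1.07520.
CI: 3.6292 ± 1.07520 → (2.554, 4.704).
With 98% confidence, each one-unit increase in living area is associated with a change of between 2.554 and 4.704 $1000s in house sale price.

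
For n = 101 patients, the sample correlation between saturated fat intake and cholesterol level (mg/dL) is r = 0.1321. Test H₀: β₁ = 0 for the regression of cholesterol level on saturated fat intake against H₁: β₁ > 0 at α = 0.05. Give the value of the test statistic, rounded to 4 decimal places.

t = 1.3260

t = r·√(n − 2)/√(1 − r²) = 0.1321·√99/√0.98255 = 1.3260.
df = n − 2 = 99.
One-sided p ≈ 0.0939, which is ≥ 0.05, so fail to reject H₀.
The data do not give significant evidence of a linear association between saturated fat intake and cholesterol level.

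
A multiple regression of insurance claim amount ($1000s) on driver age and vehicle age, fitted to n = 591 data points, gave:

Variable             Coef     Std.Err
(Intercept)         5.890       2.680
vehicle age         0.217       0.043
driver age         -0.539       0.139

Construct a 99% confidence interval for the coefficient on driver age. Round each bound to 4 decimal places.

Read off: b = -0.539, SE = 0.139 for driver age.
df = n − k − 1 = 591 − 2 − 1 = 588.
t* = t_{0.005, 588} = 2.584216.
Margin = t* × SE = 2.584216 × 0.139 = 0.359206.
CI: -0.539 ± 0.359206 → (-0.8982, -0.1798).

(-0.8982, -0.1798)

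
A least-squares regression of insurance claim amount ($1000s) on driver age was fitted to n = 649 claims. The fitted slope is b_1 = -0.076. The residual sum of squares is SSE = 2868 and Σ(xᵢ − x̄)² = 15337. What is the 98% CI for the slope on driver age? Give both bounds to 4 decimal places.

MSE = SSE/(n − 2) = 2868/647 = 4.43277.
SE(b_1) = √(MSE/Sₓₓ) = √(4.43277/15337) = 0.0170007.
df = n − 2 = 647.
t* = t_{0.01, 647} = 2.332125.
Margin = t* × SE = 2.332125 × 0.0170007 = 0.039648.
CI: -0.076 ± 0.039648 → (-0.1156, -0.0364).
With 98% confidence, each one-unit increase in driver age is associated with a change of between -0.1156 and -0.0364 $1000s in insurance claim amount.

(-0.1156, -0.0364)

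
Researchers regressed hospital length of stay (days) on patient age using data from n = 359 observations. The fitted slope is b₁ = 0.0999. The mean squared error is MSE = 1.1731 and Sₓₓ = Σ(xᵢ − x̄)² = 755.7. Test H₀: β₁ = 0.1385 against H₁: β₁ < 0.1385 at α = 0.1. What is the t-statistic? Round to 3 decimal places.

t = -0.980

SE(b₁) = √(MSE/Sₓₓ) = √(1.1731/755.7) = 0.0393997.
t = (0.0999 − 0.1385) / 0.0393997 = -0.980.
df = n − 2 = 357.
One-sided p ≈ 0.1639, which is ≥ 0.1, so fail to reject H₀.
The data do not give significant evidence that the true slope on patient age is below 0.1385 days per unit.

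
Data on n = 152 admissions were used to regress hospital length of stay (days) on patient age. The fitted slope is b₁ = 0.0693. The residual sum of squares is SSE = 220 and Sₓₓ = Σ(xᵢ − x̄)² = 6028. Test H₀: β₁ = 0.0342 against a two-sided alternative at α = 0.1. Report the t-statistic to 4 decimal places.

MSE = SSE/(n − 2) = 220/150 = 1.46667.
SE(b₁) = √(MSE/Sₓₓ) = √(1.46667/6028) = 0.0155984.
t = (0.0693 − 0.0342) / 0.0155984 = 2.2502.
df = n − 2 = 150.
Two-sided p ≈ 0.0259, which is < 0.1, so reject H₀.
There is evidence that the true slope on patient age differs from 0.0342 days per unit.

t = 2.2502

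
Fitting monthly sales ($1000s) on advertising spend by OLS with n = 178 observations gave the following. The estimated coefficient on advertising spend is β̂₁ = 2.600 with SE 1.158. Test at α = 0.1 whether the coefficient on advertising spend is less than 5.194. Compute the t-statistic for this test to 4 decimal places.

t = -2.2401

H₀: β₁ = 5.194 vs H₁: β₁ < 5.194.
t = (β̂₁ − β₁⁰)/SE = (2.600 − 5.194) / 1.158 = -2.2401.
df = n − 2 = 178 − 2 = 176.
One-sided p ≈ 0.0132, which is < 0.1, so reject H₀.
There is evidence that the true slope on advertising spend is below 5.194 $1000s per unit.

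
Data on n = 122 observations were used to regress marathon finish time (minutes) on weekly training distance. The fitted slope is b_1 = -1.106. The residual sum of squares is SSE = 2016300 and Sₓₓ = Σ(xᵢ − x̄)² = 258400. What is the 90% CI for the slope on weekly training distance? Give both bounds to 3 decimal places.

(-1.529, -0.683)

MSE = SSE/(n − 2) = 2016300/120 = 16802.5.
SE(b_1) = √(MSE/Sₓₓ) = √(16802.5/258400) = 0.255.
df = n − 2 = 120.
t* = t_{0.05, 120} = 1.657651.
Margin = t* × SE = 1.657651 × 0.255 = 0.42270.
CI: -1.106 ± 0.42270 → (-1.529, -0.683).
With 90% confidence, each one-unit increase in weekly training distance is associated with a change of between -1.529 and -0.683 minutes in marathon finish time.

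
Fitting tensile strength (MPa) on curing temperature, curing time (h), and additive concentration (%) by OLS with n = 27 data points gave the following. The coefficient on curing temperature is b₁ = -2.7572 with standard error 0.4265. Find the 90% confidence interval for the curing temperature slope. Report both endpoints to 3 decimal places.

df = n − k − 1 = 27 − 3 − 1 = 23.
t* = t_{0.05, 23} = 1.713872.
Margin = t* × SE = 1.713872 × 0.4265 = 0.73097.
CI: -2.7572 ± 0.73097 → (-3.488, -2.026).
With 90% confidence, each one-unit increase in curing temperature is associated with a change of between -3.488 and -2.026 MPa in tensile strength, holding the other predictors fixed.

(-3.488, -2.026)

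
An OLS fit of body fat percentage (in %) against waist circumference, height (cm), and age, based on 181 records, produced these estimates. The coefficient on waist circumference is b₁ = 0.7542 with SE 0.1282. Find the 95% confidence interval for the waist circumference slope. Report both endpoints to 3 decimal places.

df = n − k − 1 = 181 − 3 − 1 = 177.
t* = t_{0.025, 177} = 1.973457.
Margin = t* × SE = 1.973457 × 0.1282 = 0.25300.
CI: 0.7542 ± 0.25300 → (0.501, 1.007).
With 95% confidence, each one-unit increase in waist circumference is associated with a change of between 0.501 and 1.007 % in body fat percentage, holding the other predictors fixed.

(0.501, 1.007)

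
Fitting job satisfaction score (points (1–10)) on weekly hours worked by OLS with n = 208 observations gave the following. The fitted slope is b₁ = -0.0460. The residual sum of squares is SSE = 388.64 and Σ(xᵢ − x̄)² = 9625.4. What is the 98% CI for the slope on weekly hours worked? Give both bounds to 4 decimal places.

(-0.0788, -0.0132)

MSE = SSE/(n − 2) = 388.64/206 = 1.8866.
SE(b₁) = √(MSE/Sₓₓ) = √(1.8866/9625.4) = 0.0140001.
df = n − 2 = 206.
t* = t_{0.01, 206} = 2.344586.
Margin = t* × SE = 2.344586 × 0.0140001 = 0.032824.
CI: -0.0460 ± 0.032824 → (-0.0788, -0.0132).
With 98% confidence, each one-unit increase in weekly hours worked is associated with a change of between -0.0788 and -0.0132 points (1–10) in job satisfaction score.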